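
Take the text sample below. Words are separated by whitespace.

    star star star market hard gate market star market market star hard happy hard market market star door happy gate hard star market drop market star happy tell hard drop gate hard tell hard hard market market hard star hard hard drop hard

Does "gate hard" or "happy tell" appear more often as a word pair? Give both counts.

"gate hard" (2 vs 1)

"gate hard": 2 occurrences
"happy tell": 1 occurrence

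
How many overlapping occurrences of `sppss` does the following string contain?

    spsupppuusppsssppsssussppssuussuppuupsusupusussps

3

Sliding a length-5 window over the 49 characters (45 positions):
  position 10–14: sppss
  position 15–19: sppss
  position 23–27: sppss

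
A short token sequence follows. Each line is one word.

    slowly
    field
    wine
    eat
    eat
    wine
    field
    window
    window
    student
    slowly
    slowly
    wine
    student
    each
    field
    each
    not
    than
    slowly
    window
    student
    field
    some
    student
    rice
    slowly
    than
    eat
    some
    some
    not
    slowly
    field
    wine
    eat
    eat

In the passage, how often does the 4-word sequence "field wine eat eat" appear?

Scanning the 34 overlapping 4-gram windows for "field wine eat eat":
  position 2–5: field wine eat eat
  position 34–37: field wine eat eat

2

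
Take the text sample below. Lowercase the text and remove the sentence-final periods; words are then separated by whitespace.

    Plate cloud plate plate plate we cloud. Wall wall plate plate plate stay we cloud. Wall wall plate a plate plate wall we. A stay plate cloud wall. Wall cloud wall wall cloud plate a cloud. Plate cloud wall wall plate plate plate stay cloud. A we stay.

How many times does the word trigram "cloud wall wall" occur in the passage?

5

Scanning the 46 overlapping trigram windows for "cloud wall wall":
  position 7–9: cloud wall wall
  position 15–17: cloud wall wall
  position 27–29: cloud wall wall
  position 30–32: cloud wall wall
  position 38–40: cloud wall wall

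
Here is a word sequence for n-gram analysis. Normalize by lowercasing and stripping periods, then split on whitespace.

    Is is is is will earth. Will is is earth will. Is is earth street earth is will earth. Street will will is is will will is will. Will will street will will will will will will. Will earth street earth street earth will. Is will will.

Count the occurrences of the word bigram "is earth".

2

Scanning the 46 overlapping bigram windows for "is earth":
  position 9–10: is earth
  position 13–14: is earth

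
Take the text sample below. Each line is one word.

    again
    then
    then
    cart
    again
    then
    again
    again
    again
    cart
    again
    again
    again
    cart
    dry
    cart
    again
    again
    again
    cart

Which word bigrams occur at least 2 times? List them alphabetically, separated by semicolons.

again again; again cart; again then; cart again

Bigram counts meeting the condition (at least 2 times):
  again again: 6
  again cart: 3
  again then: 2
  cart again: 3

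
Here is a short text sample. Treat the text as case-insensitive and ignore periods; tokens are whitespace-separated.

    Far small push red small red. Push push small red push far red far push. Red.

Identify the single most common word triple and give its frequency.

"small red push", 2 times

Trigram frequencies (highest first):
  small red push: 2
  far small push: 1
  small push red: 1
  push red small: 1
  red small red: 1
  red push push: 1
  … (7 more, each ≤ 1)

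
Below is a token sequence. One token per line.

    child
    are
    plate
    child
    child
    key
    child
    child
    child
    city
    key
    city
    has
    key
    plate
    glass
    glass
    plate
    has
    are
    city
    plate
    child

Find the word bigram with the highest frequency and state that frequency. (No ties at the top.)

Bigram frequencies (highest first):
  child child: 3
  plate child: 2
  child are: 1
  are plate: 1
  child key: 1
  key child: 1
  … (13 more, each ≤ 1)

"child child", 3 times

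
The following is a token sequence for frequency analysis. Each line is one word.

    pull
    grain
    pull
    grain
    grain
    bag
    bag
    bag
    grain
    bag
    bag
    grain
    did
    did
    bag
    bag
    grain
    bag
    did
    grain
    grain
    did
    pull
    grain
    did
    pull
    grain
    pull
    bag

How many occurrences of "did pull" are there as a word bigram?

Scanning the 28 overlapping bigram windows for "did pull":
  position 22–23: did pull
  position 25–26: did pull

2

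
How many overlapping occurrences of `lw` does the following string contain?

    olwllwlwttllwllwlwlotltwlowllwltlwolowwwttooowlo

Sliding a length-2 window over the 48 characters (47 positions):
  position 2–3: lw
  position 5–6: lw
  position 7–8: lw
  position 12–13: lw
  position 15–16: lw
  position 17–18: lw
  position 29–30: lw
  position 33–34: lw

8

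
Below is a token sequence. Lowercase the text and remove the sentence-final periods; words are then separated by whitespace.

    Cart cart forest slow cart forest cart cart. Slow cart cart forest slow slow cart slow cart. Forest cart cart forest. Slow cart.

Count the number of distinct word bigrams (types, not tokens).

7

23 tokens → 22 bigram windows in total.
Repeated bigrams (each contributes count−1 duplicates):
  cart forest: 5
  slow cart: 5
  cart cart: 4
  forest slow: 3
  cart slow: 2
  forest cart: 2
15 duplicate windows → 22 − 15 = 7 distinct.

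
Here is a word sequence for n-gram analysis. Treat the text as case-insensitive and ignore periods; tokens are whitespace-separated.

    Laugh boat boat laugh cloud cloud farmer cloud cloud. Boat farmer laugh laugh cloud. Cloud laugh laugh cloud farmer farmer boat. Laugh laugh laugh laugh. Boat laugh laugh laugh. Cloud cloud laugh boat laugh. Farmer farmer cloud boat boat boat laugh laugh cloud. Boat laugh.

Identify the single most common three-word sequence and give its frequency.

"laugh laugh cloud", 4 times

Trigram frequencies (highest first):
  laugh laugh cloud: 4
  laugh cloud cloud: 3
  boat laugh laugh: 3
  laugh laugh laugh: 3
  boat boat laugh: 2
  cloud cloud laugh: 2
  … (25 more, each ≤ 2)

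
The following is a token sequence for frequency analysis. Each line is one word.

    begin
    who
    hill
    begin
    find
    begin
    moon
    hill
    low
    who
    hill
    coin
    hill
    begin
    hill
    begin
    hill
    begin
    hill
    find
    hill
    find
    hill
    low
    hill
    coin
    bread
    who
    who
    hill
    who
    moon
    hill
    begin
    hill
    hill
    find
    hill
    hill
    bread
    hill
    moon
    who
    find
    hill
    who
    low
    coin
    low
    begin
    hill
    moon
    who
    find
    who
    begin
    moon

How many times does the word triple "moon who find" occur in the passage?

2

Scanning the 55 overlapping trigram windows for "moon who find":
  position 42–44: moon who find
  position 52–54: moon who find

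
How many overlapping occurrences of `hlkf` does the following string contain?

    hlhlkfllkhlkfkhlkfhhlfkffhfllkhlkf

4

Sliding a length-4 window over the 34 characters (31 positions):
  position 3–6: hlkf
  position 10–13: hlkf
  position 15–18: hlkf
  position 31–34: hlkf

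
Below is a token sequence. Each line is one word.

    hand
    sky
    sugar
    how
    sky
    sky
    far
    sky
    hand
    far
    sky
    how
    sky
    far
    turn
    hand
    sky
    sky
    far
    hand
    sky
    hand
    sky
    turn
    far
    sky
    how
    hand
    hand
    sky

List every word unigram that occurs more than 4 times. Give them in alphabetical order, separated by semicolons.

far; hand; sky

Unigram counts meeting the condition (more than 4 times):
  far: 5
  hand: 7
  sky: 12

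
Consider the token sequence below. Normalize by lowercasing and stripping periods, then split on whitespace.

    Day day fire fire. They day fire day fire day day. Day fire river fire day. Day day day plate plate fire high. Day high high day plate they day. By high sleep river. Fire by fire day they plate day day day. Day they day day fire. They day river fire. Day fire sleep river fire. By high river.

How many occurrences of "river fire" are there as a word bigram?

4

Scanning the 59 overlapping bigram windows for "river fire":
  position 14–15: river fire
  position 34–35: river fire
  position 51–52: river fire
  position 56–57: river fire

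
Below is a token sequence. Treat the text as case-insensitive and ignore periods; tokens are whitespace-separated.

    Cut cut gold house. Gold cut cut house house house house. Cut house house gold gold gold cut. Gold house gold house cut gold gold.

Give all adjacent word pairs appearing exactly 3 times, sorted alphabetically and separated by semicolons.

cut gold; gold gold; gold house; house gold

Bigram counts meeting the condition (exactly 3 times):
  cut gold: 3
  gold gold: 3
  gold house: 3
  house gold: 3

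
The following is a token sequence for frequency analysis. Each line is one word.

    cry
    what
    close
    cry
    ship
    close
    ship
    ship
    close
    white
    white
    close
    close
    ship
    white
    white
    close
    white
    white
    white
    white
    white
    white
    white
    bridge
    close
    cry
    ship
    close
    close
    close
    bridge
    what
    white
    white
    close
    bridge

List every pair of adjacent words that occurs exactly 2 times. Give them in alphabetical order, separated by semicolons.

Bigram counts meeting the condition (exactly 2 times):
  close bridge: 2
  close cry: 2
  close ship: 2
  close white: 2
  cry ship: 2

close bridge; close cry; close ship; close white; cry ship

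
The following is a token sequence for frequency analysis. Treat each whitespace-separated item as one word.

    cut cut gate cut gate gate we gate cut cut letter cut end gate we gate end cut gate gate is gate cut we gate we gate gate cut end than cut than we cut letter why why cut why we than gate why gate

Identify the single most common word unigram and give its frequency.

Unigram frequencies (highest first):
  gate: 14
  cut: 12
  we: 6
  why: 4
  end: 3
  than: 3
  … (2 more, each ≤ 2)

"gate", 14 times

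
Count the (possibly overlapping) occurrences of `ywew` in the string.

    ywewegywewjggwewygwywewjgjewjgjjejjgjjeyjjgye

3

Sliding a length-4 window over the 45 characters (42 positions):
  position 1–4: ywew
  position 7–10: ywew
  position 20–23: ywew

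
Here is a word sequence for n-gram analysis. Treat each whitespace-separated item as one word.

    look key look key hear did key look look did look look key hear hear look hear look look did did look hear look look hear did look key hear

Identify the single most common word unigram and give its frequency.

"look", 13 times

Unigram frequencies (highest first):
  look: 13
  hear: 7
  key: 5
  did: 5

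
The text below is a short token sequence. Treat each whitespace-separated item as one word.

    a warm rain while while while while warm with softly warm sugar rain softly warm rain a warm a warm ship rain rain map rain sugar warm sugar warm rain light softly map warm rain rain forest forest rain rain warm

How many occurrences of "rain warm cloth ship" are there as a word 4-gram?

0

Scanning the 38 overlapping 4-gram windows for "rain warm cloth ship":
  (none found)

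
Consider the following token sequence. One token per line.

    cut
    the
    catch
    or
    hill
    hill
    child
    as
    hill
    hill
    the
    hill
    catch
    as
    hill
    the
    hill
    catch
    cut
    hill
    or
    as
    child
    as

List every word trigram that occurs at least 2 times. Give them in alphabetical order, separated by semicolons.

hill the hill; the hill catch

Trigram counts meeting the condition (at least 2 times):
  hill the hill: 2
  the hill catch: 2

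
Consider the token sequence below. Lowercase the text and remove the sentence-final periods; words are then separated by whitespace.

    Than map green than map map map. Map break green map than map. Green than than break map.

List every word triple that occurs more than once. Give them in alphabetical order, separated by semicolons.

Trigram counts meeting the condition (more than once):
  map green than: 2
  map map map: 2
  than map green: 2

map green than; map map map; than map green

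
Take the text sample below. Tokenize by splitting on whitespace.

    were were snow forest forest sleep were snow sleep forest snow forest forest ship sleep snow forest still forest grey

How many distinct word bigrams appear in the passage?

15

20 tokens → 19 bigram windows in total.
Repeated bigrams (each contributes count−1 duplicates):
  snow forest: 3
  forest forest: 2
  were snow: 2
4 duplicate windows → 19 − 4 = 15 distinct.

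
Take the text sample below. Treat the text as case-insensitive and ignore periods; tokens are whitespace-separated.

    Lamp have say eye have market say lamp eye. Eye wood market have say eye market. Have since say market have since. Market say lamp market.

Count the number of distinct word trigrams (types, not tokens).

21

26 tokens → 24 trigram windows in total.
Repeated trigrams (each contributes count−1 duplicates):
  have say eye: 2
  market have since: 2
  market say lamp: 2
3 duplicate windows → 24 − 3 = 21 distinct.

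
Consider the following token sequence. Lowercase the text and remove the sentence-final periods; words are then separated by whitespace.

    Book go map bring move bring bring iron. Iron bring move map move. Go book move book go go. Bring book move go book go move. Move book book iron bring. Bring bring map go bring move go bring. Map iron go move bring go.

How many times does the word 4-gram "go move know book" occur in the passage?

0

Scanning the 42 overlapping 4-gram windows for "go move know book":
  (none found)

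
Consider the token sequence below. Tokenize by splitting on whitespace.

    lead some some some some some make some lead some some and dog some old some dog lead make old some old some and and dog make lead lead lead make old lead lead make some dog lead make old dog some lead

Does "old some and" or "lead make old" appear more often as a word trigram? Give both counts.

"lead make old" (3 vs 1)

"old some and": 1 occurrence
"lead make old": 3 occurrences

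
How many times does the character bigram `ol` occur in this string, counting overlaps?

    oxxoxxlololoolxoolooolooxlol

Sliding a length-2 window over the 28 characters (27 positions):
  position 8–9: ol
  position 10–11: ol
  position 13–14: ol
  position 17–18: ol
  position 21–22: ol
  position 27–28: ol

6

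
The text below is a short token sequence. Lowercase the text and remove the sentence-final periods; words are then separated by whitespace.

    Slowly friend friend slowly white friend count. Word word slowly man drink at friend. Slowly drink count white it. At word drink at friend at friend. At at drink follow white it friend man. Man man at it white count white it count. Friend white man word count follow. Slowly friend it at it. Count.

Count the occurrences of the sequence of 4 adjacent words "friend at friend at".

Scanning the 52 overlapping 4-gram windows for "friend at friend at":
  position 24–27: friend at friend at

1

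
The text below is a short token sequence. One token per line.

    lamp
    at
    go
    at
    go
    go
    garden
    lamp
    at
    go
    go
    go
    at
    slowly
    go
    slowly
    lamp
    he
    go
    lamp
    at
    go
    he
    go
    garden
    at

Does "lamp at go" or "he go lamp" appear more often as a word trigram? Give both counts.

"lamp at go" (3 vs 1)

"lamp at go": 3 occurrences
"he go lamp": 1 occurrence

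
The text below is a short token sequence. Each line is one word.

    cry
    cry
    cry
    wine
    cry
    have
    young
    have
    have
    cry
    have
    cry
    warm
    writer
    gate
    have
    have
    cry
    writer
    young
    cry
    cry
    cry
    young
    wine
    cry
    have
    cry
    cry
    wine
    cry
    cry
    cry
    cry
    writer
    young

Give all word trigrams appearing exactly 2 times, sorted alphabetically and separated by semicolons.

Trigram counts meeting the condition (exactly 2 times):
  cry cry wine: 2
  cry have cry: 2
  cry wine cry: 2
  cry writer young: 2
  have have cry: 2
  wine cry have: 2

cry cry wine; cry have cry; cry wine cry; cry writer young; have have cry; wine cry have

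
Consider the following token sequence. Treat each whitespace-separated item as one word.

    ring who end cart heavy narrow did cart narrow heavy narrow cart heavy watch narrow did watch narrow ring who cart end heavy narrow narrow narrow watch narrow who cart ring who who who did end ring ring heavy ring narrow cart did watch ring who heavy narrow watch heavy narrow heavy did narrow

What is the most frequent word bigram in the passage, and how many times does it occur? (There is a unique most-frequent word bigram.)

"heavy narrow", 5 times

Bigram frequencies (highest first):
  heavy narrow: 5
  ring who: 4
  watch narrow: 3
  cart heavy: 2
  narrow did: 2
  narrow heavy: 2
  … (29 more, each ≤ 2)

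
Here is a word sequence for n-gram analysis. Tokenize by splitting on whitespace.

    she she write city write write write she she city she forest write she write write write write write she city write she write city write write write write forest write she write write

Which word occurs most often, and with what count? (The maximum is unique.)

"write", 19 times

Unigram frequencies (highest first):
  write: 19
  she: 9
  city: 4
  forest: 2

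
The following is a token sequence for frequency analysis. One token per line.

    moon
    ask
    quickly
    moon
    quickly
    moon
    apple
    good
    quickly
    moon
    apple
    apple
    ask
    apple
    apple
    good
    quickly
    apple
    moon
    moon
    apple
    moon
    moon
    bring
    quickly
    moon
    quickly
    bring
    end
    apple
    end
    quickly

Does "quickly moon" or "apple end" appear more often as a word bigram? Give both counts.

"quickly moon": 4 occurrences
"apple end": 1 occurrence

"quickly moon" (4 vs 1)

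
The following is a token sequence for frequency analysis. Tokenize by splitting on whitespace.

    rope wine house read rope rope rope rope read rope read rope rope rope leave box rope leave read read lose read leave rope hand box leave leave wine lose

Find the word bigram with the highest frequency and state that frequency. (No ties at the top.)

"rope rope", 5 times

Bigram frequencies (highest first):
  rope rope: 5
  read rope: 3
  rope read: 2
  rope leave: 2
  rope wine: 1
  wine house: 1
  … (15 more, each ≤ 1)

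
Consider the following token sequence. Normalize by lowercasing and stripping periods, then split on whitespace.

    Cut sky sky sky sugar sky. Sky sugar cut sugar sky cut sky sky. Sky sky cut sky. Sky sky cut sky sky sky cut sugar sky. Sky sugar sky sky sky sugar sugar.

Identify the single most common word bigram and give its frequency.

Bigram frequencies (highest first):
  sky sky: 13
  cut sky: 4
  sky sugar: 4
  sugar sky: 4
  sky cut: 4
  cut sugar: 2
  … (2 more, each ≤ 1)

"sky sky", 13 times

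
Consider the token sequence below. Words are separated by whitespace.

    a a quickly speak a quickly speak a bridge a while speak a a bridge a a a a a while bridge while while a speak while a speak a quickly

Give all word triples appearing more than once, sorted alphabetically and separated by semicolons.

a a a; a bridge a; a quickly speak; quickly speak a; speak a quickly; while a speak

Trigram counts meeting the condition (more than once):
  a a a: 3
  a bridge a: 2
  a quickly speak: 2
  quickly speak a: 2
  speak a quickly: 2
  while a speak: 2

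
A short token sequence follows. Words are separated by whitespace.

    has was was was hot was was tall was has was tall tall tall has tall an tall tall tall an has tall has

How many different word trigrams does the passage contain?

21

24 tokens → 22 trigram windows in total.
Repeated trigrams (each contributes count−1 duplicates):
  tall tall tall: 2
1 duplicate windows → 22 − 1 = 21 distinct.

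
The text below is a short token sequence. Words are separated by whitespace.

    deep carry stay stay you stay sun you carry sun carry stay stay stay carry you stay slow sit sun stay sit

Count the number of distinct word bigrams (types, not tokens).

17

22 tokens → 21 bigram windows in total.
Repeated bigrams (each contributes count−1 duplicates):
  stay stay: 3
  carry stay: 2
  you stay: 2
4 duplicate windows → 21 − 4 = 17 distinct.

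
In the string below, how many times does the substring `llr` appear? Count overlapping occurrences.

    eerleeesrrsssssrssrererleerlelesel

0

Sliding a length-3 window over the 34 characters (32 positions):
  (no match at any position)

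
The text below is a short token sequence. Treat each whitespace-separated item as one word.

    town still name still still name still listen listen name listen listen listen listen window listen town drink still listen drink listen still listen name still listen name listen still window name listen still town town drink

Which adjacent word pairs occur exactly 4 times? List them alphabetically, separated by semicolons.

Bigram counts meeting the condition (exactly 4 times):
  listen listen: 4
  still listen: 4

listen listen; still listen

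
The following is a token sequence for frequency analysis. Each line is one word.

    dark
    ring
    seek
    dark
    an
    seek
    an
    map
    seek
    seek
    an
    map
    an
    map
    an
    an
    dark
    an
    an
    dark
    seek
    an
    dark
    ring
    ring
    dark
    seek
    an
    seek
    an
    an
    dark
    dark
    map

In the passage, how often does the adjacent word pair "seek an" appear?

5

Scanning the 33 overlapping bigram windows for "seek an":
  position 6–7: seek an
  position 10–11: seek an
  position 21–22: seek an
  position 27–28: seek an
  position 29–30: seek an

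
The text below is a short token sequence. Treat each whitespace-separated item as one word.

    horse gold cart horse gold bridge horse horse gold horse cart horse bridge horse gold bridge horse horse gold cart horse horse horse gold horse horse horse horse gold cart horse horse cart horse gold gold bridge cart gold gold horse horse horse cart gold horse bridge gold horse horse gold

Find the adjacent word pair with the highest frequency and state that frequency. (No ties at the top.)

"horse horse", 11 times

Bigram frequencies (highest first):
  horse horse: 11
  horse gold: 9
  cart horse: 5
  gold horse: 5
  gold cart: 3
  gold bridge: 3
  … (7 more, each ≤ 3)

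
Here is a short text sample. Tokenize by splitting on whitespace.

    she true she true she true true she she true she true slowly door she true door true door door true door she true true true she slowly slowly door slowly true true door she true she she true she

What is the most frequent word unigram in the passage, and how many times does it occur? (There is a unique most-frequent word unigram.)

"true", 16 times

Unigram frequencies (highest first):
  true: 16
  she: 13
  door: 7
  slowly: 4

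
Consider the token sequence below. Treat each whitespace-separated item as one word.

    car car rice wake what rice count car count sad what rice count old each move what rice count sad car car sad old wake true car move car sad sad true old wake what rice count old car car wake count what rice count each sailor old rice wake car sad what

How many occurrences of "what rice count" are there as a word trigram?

Scanning the 51 overlapping trigram windows for "what rice count":
  position 5–7: what rice count
  position 11–13: what rice count
  position 17–19: what rice count
  position 35–37: what rice count
  position 43–45: what rice count

5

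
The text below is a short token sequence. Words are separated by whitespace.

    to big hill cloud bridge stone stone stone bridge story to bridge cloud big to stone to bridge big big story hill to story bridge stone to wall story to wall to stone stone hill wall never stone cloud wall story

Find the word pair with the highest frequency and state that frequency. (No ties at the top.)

Bigram frequencies (highest first):
  stone stone: 3
  bridge stone: 2
  story to: 2
  to bridge: 2
  to stone: 2
  stone to: 2
  … (25 more, each ≤ 2)

"stone stone", 3 times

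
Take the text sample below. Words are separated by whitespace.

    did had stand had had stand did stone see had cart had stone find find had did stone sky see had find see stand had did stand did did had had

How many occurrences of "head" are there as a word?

Scanning the 31 tokens for "head":
  (none found)

0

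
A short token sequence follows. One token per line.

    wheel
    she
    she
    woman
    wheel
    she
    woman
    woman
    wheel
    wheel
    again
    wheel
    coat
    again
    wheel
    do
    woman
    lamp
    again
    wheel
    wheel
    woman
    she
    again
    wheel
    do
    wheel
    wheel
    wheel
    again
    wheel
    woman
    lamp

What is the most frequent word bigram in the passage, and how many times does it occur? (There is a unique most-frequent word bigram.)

"again wheel", 5 times

Bigram frequencies (highest first):
  again wheel: 5
  wheel wheel: 4
  wheel she: 2
  she woman: 2
  woman wheel: 2
  wheel again: 2
  … (12 more, each ≤ 2)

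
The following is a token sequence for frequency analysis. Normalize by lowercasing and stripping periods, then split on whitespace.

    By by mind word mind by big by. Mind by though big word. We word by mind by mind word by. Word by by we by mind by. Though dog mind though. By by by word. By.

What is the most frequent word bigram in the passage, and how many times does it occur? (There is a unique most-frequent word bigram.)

Bigram frequencies (highest first):
  by mind: 5
  by by: 4
  mind by: 4
  word by: 4
  mind word: 2
  by though: 2
  … (14 more, each ≤ 2)

"by mind", 5 times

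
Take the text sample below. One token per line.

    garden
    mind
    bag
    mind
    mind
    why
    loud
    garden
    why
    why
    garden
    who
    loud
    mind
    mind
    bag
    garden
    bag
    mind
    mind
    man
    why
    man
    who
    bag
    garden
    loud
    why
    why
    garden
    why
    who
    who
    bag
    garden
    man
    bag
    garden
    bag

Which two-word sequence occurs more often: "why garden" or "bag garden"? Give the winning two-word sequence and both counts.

"why garden": 2 occurrences
"bag garden": 4 occurrences

"bag garden" (4 vs 2)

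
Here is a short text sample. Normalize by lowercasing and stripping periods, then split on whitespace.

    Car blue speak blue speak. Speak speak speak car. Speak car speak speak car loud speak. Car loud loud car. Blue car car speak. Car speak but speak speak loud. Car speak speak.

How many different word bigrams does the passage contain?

15

33 tokens → 32 bigram windows in total.
Repeated bigrams (each contributes count−1 duplicates):
  speak speak: 6
  car speak: 5
  speak car: 5
  blue speak: 2
  car blue: 2
  car loud: 2
  loud car: 2
17 duplicate windows → 32 − 17 = 15 distinct.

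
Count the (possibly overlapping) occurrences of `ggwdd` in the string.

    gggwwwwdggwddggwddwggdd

2

Sliding a length-5 window over the 23 characters (19 positions):
  position 9–13: ggwdd
  position 14–18: ggwdd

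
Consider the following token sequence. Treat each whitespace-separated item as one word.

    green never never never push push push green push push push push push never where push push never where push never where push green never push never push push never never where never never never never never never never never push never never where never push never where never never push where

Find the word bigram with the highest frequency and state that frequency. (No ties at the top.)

Bigram frequencies (highest first):
  never never: 12
  push push: 8
  push never: 7
  never push: 6
  never where: 6
  where push: 3
  … (5 more, each ≤ 3)

"never never", 12 times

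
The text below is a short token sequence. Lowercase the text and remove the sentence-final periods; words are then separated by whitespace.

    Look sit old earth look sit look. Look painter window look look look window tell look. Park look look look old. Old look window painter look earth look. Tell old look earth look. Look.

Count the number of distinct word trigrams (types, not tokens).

30

34 tokens → 32 trigram windows in total.
Repeated trigrams (each contributes count−1 duplicates):
  look earth look: 2
  look look look: 2
2 duplicate windows → 32 − 2 = 30 distinct.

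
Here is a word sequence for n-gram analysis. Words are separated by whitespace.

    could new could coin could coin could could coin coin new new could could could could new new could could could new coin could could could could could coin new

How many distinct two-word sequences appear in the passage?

9

30 tokens → 29 bigram windows in total.
Repeated bigrams (each contributes count−1 duplicates):
  could could: 10
  could coin: 4
  coin could: 3
  could new: 3
  new could: 3
  coin new: 2
  new new: 2
20 duplicate windows → 29 − 20 = 9 distinct.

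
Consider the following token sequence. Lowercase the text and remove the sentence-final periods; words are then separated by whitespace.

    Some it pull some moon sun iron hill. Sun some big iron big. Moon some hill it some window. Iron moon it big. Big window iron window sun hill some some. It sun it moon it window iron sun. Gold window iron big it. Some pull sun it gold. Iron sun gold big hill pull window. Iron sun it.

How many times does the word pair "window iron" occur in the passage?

5

Scanning the 58 overlapping bigram windows for "window iron":
  position 19–20: window iron
  position 25–26: window iron
  position 37–38: window iron
  position 41–42: window iron
  position 56–57: window iron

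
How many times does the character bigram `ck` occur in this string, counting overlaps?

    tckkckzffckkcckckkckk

6

Sliding a length-2 window over the 21 characters (20 positions):
  position 2–3: ck
  position 5–6: ck
  position 10–11: ck
  position 14–15: ck
  position 16–17: ck
  position 19–20: ck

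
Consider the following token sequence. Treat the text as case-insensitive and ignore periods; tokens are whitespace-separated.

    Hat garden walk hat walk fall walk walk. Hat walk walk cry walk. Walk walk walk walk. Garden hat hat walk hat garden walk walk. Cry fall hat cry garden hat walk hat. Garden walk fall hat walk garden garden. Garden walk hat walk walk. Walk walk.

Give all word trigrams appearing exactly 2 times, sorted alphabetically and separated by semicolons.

garden walk hat; hat walk hat; hat walk walk; walk hat garden; walk walk cry

Trigram counts meeting the condition (exactly 2 times):
  garden walk hat: 2
  hat walk hat: 2
  hat walk walk: 2
  walk hat garden: 2
  walk walk cry: 2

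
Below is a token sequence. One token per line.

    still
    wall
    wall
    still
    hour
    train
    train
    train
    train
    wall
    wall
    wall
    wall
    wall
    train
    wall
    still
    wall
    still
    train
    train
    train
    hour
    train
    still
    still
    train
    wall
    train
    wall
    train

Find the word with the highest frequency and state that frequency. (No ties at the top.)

"train", 12 times

Unigram frequencies (highest first):
  train: 12
  wall: 11
  still: 6
  hour: 2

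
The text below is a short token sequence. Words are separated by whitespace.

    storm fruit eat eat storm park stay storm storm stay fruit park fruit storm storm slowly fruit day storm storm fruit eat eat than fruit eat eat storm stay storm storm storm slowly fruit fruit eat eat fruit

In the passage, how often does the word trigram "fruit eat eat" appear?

Scanning the 36 overlapping trigram windows for "fruit eat eat":
  position 2–4: fruit eat eat
  position 21–23: fruit eat eat
  position 25–27: fruit eat eat
  position 35–37: fruit eat eat

4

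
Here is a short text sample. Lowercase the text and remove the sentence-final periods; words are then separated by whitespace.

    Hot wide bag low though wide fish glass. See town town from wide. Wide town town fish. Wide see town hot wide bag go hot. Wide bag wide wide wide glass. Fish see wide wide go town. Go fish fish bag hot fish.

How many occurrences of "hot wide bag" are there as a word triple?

3

Scanning the 41 overlapping trigram windows for "hot wide bag":
  position 1–3: hot wide bag
  position 21–23: hot wide bag
  position 25–27: hot wide bag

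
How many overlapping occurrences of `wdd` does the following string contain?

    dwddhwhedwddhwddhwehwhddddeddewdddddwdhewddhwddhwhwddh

7

Sliding a length-3 window over the 54 characters (52 positions):
  position 2–4: wdd
  position 10–12: wdd
  position 14–16: wdd
  position 31–33: wdd
  position 41–43: wdd
  position 45–47: wdd
  position 51–53: wdd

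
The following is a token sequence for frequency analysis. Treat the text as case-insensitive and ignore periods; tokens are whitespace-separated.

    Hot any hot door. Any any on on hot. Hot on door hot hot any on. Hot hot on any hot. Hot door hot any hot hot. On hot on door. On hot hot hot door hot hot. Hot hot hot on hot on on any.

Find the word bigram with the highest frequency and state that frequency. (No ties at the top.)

"hot hot", 11 times

Bigram frequencies (highest first):
  hot hot: 11
  hot on: 6
  on hot: 5
  hot any: 3
  any hot: 3
  hot door: 3
  … (8 more, each ≤ 3)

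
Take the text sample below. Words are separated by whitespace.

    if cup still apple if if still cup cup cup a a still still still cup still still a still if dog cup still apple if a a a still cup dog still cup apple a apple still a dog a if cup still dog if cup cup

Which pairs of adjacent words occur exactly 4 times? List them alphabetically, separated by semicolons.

cup still; still cup

Bigram counts meeting the condition (exactly 4 times):
  cup still: 4
  still cup: 4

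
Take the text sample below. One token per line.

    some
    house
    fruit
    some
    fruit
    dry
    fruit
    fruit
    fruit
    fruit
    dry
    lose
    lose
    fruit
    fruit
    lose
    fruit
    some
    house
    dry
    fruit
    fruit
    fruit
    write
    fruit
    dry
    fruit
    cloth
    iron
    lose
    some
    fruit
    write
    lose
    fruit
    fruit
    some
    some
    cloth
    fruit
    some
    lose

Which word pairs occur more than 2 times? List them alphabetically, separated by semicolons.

Bigram counts meeting the condition (more than 2 times):
  dry fruit: 3
  fruit dry: 3
  fruit fruit: 7
  fruit some: 4
  lose fruit: 3

dry fruit; fruit dry; fruit fruit; fruit some; lose fruit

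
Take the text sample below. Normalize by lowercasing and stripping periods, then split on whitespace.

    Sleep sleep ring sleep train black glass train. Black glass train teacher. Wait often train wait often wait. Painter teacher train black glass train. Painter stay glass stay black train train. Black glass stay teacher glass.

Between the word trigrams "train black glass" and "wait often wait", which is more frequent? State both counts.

"train black glass": 4 occurrences
"wait often wait": 1 occurrence

"train black glass" (4 vs 1)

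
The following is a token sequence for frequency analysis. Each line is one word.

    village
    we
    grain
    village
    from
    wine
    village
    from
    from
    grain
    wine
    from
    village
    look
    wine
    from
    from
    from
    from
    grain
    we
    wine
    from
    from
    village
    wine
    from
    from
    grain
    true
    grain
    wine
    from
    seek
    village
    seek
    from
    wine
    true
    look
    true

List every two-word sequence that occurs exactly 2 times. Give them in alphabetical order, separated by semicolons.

from village; from wine; grain wine; village from

Bigram counts meeting the condition (exactly 2 times):
  from village: 2
  from wine: 2
  grain wine: 2
  village from: 2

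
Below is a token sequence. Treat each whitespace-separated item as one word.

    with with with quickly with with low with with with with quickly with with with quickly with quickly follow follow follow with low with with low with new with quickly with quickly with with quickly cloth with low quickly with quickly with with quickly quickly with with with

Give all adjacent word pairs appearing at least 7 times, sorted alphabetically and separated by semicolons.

Bigram counts meeting the condition (at least 7 times):
  quickly with: 8
  with quickly: 9
  with with: 13

quickly with; with quickly; with with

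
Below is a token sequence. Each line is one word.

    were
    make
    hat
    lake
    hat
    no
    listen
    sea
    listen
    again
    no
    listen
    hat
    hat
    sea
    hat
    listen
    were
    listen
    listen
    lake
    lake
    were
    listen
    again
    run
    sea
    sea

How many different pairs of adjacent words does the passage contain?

24

28 tokens → 27 bigram windows in total.
Repeated bigrams (each contributes count−1 duplicates):
  listen again: 2
  no listen: 2
  were listen: 2
3 duplicate windows → 27 − 3 = 24 distinct.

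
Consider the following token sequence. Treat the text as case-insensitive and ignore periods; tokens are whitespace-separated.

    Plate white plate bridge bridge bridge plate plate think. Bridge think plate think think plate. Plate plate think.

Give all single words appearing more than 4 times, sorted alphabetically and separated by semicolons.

plate; think

Unigram counts meeting the condition (more than 4 times):
  plate: 8
  think: 5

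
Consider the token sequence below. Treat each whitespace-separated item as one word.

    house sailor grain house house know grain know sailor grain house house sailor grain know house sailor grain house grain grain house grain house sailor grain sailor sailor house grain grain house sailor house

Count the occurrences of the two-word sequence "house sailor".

5

Scanning the 33 overlapping bigram windows for "house sailor":
  position 1–2: house sailor
  position 12–13: house sailor
  position 16–17: house sailor
  position 24–25: house sailor
  position 32–33: house sailor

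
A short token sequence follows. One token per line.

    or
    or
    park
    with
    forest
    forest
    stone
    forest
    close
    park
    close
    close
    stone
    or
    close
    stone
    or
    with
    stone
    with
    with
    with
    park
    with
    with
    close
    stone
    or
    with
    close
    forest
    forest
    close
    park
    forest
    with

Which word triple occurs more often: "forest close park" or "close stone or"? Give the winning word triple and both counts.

"forest close park": 2 occurrences
"close stone or": 3 occurrences

"close stone or" (3 vs 2)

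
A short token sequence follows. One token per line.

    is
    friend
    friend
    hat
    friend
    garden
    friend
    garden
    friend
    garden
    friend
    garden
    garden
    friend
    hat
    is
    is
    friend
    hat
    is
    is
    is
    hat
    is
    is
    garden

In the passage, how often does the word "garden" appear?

6

Scanning the 26 tokens for "garden":
  position 6: garden
  position 8: garden
  position 10: garden
  position 12: garden
  position 13: garden
  position 26: garden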